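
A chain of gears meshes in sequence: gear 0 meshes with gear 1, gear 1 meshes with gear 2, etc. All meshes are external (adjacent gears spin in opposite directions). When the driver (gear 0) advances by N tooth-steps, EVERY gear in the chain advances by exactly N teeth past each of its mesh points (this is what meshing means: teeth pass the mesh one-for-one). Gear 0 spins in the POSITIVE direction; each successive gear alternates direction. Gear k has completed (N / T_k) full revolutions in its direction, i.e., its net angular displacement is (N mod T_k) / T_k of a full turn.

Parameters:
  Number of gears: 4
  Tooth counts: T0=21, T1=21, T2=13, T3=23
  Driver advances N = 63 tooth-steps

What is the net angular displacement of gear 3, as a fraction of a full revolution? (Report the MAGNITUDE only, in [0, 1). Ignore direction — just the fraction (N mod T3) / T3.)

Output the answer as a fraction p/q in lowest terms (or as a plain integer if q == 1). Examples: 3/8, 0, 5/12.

Chain of 4 gears, tooth counts: [21, 21, 13, 23]
  gear 0: T0=21, direction=positive, advance = 63 mod 21 = 0 teeth = 0/21 turn
  gear 1: T1=21, direction=negative, advance = 63 mod 21 = 0 teeth = 0/21 turn
  gear 2: T2=13, direction=positive, advance = 63 mod 13 = 11 teeth = 11/13 turn
  gear 3: T3=23, direction=negative, advance = 63 mod 23 = 17 teeth = 17/23 turn
Gear 3: 63 mod 23 = 17
Fraction = 17 / 23 = 17/23 (gcd(17,23)=1) = 17/23

Answer: 17/23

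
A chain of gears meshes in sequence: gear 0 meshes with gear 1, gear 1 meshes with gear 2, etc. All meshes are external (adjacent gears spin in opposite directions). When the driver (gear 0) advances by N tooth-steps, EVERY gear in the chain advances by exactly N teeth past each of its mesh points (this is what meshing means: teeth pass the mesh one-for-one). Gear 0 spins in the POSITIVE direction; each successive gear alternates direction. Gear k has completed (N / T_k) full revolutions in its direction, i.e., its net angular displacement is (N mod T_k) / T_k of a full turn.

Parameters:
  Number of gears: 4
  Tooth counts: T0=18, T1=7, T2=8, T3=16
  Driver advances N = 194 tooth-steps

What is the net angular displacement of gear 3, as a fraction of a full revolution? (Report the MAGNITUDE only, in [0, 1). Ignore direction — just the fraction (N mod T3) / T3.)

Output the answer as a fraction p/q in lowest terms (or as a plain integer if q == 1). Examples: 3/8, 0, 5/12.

Answer: 1/8

Derivation:
Chain of 4 gears, tooth counts: [18, 7, 8, 16]
  gear 0: T0=18, direction=positive, advance = 194 mod 18 = 14 teeth = 14/18 turn
  gear 1: T1=7, direction=negative, advance = 194 mod 7 = 5 teeth = 5/7 turn
  gear 2: T2=8, direction=positive, advance = 194 mod 8 = 2 teeth = 2/8 turn
  gear 3: T3=16, direction=negative, advance = 194 mod 16 = 2 teeth = 2/16 turn
Gear 3: 194 mod 16 = 2
Fraction = 2 / 16 = 1/8 (gcd(2,16)=2) = 1/8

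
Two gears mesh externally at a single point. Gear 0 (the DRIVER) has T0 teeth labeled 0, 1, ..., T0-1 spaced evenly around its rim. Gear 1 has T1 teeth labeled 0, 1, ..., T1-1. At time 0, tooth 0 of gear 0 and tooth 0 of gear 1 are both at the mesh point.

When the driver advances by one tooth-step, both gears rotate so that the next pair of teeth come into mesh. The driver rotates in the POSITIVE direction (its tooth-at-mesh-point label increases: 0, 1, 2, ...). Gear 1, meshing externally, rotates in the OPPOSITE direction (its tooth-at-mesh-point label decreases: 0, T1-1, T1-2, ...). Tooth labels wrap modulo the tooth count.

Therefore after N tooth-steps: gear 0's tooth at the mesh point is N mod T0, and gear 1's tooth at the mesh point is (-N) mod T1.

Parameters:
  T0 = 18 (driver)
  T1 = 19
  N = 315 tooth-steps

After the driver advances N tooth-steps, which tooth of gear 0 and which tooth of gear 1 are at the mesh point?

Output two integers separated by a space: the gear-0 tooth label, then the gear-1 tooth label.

Answer: 9 8

Derivation:
Gear 0 (driver, T0=18): tooth at mesh = N mod T0
  315 = 17 * 18 + 9, so 315 mod 18 = 9
  gear 0 tooth = 9
Gear 1 (driven, T1=19): tooth at mesh = (-N) mod T1
  315 = 16 * 19 + 11, so 315 mod 19 = 11
  (-315) mod 19 = (-11) mod 19 = 19 - 11 = 8
Mesh after 315 steps: gear-0 tooth 9 meets gear-1 tooth 8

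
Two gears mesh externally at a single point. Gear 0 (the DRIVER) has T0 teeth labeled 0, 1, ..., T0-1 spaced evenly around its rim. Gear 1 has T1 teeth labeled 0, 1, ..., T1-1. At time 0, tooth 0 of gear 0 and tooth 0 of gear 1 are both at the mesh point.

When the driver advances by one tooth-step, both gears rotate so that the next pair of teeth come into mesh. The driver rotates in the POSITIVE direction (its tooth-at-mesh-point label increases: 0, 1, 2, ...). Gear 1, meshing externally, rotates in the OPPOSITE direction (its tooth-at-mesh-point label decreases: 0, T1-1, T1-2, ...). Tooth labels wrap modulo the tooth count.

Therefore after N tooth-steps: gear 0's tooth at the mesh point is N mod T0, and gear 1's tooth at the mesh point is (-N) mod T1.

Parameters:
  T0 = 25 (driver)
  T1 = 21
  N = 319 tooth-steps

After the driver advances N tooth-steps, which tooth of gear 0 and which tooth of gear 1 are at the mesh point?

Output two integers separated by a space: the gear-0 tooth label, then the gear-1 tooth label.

Gear 0 (driver, T0=25): tooth at mesh = N mod T0
  319 = 12 * 25 + 19, so 319 mod 25 = 19
  gear 0 tooth = 19
Gear 1 (driven, T1=21): tooth at mesh = (-N) mod T1
  319 = 15 * 21 + 4, so 319 mod 21 = 4
  (-319) mod 21 = (-4) mod 21 = 21 - 4 = 17
Mesh after 319 steps: gear-0 tooth 19 meets gear-1 tooth 17

Answer: 19 17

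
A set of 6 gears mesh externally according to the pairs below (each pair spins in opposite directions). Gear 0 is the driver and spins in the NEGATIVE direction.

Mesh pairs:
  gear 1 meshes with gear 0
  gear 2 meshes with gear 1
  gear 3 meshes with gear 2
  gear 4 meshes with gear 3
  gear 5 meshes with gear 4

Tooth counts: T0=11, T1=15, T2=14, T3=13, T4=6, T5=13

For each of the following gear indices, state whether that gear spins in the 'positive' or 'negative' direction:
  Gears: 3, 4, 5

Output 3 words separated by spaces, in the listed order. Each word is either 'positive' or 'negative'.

Answer: positive negative positive

Derivation:
Gear 0 (driver): negative (depth 0)
  gear 1: meshes with gear 0 -> depth 1 -> positive (opposite of gear 0)
  gear 2: meshes with gear 1 -> depth 2 -> negative (opposite of gear 1)
  gear 3: meshes with gear 2 -> depth 3 -> positive (opposite of gear 2)
  gear 4: meshes with gear 3 -> depth 4 -> negative (opposite of gear 3)
  gear 5: meshes with gear 4 -> depth 5 -> positive (opposite of gear 4)
Queried indices 3, 4, 5 -> positive, negative, positive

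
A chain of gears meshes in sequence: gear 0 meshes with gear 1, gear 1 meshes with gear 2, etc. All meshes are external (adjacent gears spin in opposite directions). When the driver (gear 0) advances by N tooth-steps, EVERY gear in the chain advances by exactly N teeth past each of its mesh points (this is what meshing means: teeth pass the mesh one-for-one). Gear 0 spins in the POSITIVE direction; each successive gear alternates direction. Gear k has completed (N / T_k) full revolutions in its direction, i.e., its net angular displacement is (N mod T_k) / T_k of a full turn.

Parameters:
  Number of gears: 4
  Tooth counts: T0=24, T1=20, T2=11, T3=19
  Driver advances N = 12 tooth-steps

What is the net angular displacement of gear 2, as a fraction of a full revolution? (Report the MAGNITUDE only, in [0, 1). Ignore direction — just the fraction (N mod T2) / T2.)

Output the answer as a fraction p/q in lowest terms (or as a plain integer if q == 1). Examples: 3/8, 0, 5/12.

Answer: 1/11

Derivation:
Chain of 4 gears, tooth counts: [24, 20, 11, 19]
  gear 0: T0=24, direction=positive, advance = 12 mod 24 = 12 teeth = 12/24 turn
  gear 1: T1=20, direction=negative, advance = 12 mod 20 = 12 teeth = 12/20 turn
  gear 2: T2=11, direction=positive, advance = 12 mod 11 = 1 teeth = 1/11 turn
  gear 3: T3=19, direction=negative, advance = 12 mod 19 = 12 teeth = 12/19 turn
Gear 2: 12 mod 11 = 1
Fraction = 1 / 11 = 1/11 (gcd(1,11)=1) = 1/11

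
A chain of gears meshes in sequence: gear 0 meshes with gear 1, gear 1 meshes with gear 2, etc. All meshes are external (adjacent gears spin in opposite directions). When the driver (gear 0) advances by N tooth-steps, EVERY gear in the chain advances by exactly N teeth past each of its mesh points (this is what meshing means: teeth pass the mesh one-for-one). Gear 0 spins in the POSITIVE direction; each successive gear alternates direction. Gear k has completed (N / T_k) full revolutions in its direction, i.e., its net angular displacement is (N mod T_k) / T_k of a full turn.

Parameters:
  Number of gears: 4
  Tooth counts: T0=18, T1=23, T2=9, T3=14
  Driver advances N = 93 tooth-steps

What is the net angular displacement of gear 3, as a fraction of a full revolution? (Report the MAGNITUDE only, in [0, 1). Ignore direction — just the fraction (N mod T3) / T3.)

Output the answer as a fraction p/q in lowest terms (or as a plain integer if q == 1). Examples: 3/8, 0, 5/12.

Answer: 9/14

Derivation:
Chain of 4 gears, tooth counts: [18, 23, 9, 14]
  gear 0: T0=18, direction=positive, advance = 93 mod 18 = 3 teeth = 3/18 turn
  gear 1: T1=23, direction=negative, advance = 93 mod 23 = 1 teeth = 1/23 turn
  gear 2: T2=9, direction=positive, advance = 93 mod 9 = 3 teeth = 3/9 turn
  gear 3: T3=14, direction=negative, advance = 93 mod 14 = 9 teeth = 9/14 turn
Gear 3: 93 mod 14 = 9
Fraction = 9 / 14 = 9/14 (gcd(9,14)=1) = 9/14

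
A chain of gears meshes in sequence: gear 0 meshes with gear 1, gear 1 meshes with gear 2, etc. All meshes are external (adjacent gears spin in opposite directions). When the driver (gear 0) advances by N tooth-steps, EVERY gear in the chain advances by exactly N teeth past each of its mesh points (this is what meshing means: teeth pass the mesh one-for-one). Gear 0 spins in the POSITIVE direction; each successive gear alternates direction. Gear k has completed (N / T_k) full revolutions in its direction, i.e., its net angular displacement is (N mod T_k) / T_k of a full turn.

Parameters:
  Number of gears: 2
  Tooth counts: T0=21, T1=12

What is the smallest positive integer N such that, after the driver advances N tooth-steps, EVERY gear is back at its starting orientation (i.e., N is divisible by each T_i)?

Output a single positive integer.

Answer: 84

Derivation:
Gear k returns to start when N is a multiple of T_k.
All gears at start simultaneously when N is a common multiple of [21, 12]; the smallest such N is lcm(21, 12).
Start: lcm = T0 = 21
Fold in T1=12: gcd(21, 12) = 3; lcm(21, 12) = 21 * 12 / 3 = 252 / 3 = 84
Full cycle length = 84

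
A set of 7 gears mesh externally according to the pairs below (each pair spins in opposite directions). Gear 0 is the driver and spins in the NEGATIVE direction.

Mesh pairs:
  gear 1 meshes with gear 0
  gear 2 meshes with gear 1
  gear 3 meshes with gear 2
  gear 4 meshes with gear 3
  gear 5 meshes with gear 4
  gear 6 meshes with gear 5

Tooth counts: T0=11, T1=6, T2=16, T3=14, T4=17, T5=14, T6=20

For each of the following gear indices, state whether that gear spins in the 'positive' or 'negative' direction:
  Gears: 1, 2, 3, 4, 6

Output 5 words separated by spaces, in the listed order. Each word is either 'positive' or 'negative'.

Answer: positive negative positive negative negative

Derivation:
Gear 0 (driver): negative (depth 0)
  gear 1: meshes with gear 0 -> depth 1 -> positive (opposite of gear 0)
  gear 2: meshes with gear 1 -> depth 2 -> negative (opposite of gear 1)
  gear 3: meshes with gear 2 -> depth 3 -> positive (opposite of gear 2)
  gear 4: meshes with gear 3 -> depth 4 -> negative (opposite of gear 3)
  gear 5: meshes with gear 4 -> depth 5 -> positive (opposite of gear 4)
  gear 6: meshes with gear 5 -> depth 6 -> negative (opposite of gear 5)
Queried indices 1, 2, 3, 4, 6 -> positive, negative, positive, negative, negative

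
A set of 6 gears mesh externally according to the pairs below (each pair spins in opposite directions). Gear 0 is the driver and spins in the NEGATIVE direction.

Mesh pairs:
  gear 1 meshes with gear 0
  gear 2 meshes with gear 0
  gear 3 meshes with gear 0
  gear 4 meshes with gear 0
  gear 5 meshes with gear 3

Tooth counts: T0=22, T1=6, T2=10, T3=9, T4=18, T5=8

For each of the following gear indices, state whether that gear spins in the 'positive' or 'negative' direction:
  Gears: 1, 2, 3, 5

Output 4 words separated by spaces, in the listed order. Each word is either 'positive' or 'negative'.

Answer: positive positive positive negative

Derivation:
Gear 0 (driver): negative (depth 0)
  gear 1: meshes with gear 0 -> depth 1 -> positive (opposite of gear 0)
  gear 2: meshes with gear 0 -> depth 1 -> positive (opposite of gear 0)
  gear 3: meshes with gear 0 -> depth 1 -> positive (opposite of gear 0)
  gear 4: meshes with gear 0 -> depth 1 -> positive (opposite of gear 0)
  gear 5: meshes with gear 3 -> depth 2 -> negative (opposite of gear 3)
Queried indices 1, 2, 3, 5 -> positive, positive, positive, negative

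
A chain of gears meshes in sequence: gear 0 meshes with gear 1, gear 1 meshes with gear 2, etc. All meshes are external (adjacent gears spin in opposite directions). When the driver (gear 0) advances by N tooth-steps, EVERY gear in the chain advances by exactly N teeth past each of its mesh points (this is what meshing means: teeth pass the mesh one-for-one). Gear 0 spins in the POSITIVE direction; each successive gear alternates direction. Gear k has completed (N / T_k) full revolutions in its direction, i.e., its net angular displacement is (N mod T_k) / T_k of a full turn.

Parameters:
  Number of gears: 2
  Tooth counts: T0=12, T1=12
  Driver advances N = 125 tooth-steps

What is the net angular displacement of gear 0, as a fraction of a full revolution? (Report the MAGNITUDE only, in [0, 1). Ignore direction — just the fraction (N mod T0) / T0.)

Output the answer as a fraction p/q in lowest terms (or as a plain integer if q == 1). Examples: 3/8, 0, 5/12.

Answer: 5/12

Derivation:
Chain of 2 gears, tooth counts: [12, 12]
  gear 0: T0=12, direction=positive, advance = 125 mod 12 = 5 teeth = 5/12 turn
  gear 1: T1=12, direction=negative, advance = 125 mod 12 = 5 teeth = 5/12 turn
Gear 0: 125 mod 12 = 5
Fraction = 5 / 12 = 5/12 (gcd(5,12)=1) = 5/12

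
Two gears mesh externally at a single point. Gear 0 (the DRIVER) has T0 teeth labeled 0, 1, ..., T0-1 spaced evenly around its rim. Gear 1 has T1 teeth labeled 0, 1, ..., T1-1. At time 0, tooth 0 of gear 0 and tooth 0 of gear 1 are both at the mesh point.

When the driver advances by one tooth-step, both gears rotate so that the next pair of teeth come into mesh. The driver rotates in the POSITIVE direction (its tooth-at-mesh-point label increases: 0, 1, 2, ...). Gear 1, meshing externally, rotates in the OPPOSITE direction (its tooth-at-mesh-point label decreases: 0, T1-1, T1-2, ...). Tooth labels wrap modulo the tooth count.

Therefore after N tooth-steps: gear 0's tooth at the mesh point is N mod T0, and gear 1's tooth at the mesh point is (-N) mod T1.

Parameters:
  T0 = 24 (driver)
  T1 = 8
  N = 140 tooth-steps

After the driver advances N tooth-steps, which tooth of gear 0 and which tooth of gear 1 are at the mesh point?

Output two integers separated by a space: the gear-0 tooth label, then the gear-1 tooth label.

Answer: 20 4

Derivation:
Gear 0 (driver, T0=24): tooth at mesh = N mod T0
  140 = 5 * 24 + 20, so 140 mod 24 = 20
  gear 0 tooth = 20
Gear 1 (driven, T1=8): tooth at mesh = (-N) mod T1
  140 = 17 * 8 + 4, so 140 mod 8 = 4
  (-140) mod 8 = (-4) mod 8 = 8 - 4 = 4
Mesh after 140 steps: gear-0 tooth 20 meets gear-1 tooth 4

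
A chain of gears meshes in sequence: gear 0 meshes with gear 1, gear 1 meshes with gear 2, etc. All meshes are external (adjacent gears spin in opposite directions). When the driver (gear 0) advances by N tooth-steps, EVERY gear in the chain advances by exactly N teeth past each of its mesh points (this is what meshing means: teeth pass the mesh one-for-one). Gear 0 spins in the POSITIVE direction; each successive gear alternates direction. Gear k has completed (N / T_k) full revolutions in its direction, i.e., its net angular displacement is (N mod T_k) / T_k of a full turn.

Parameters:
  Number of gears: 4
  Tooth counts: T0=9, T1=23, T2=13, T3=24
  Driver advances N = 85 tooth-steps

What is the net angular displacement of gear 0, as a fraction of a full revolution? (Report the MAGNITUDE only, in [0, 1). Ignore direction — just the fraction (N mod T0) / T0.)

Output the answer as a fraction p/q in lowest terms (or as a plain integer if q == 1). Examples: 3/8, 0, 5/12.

Chain of 4 gears, tooth counts: [9, 23, 13, 24]
  gear 0: T0=9, direction=positive, advance = 85 mod 9 = 4 teeth = 4/9 turn
  gear 1: T1=23, direction=negative, advance = 85 mod 23 = 16 teeth = 16/23 turn
  gear 2: T2=13, direction=positive, advance = 85 mod 13 = 7 teeth = 7/13 turn
  gear 3: T3=24, direction=negative, advance = 85 mod 24 = 13 teeth = 13/24 turn
Gear 0: 85 mod 9 = 4
Fraction = 4 / 9 = 4/9 (gcd(4,9)=1) = 4/9

Answer: 4/9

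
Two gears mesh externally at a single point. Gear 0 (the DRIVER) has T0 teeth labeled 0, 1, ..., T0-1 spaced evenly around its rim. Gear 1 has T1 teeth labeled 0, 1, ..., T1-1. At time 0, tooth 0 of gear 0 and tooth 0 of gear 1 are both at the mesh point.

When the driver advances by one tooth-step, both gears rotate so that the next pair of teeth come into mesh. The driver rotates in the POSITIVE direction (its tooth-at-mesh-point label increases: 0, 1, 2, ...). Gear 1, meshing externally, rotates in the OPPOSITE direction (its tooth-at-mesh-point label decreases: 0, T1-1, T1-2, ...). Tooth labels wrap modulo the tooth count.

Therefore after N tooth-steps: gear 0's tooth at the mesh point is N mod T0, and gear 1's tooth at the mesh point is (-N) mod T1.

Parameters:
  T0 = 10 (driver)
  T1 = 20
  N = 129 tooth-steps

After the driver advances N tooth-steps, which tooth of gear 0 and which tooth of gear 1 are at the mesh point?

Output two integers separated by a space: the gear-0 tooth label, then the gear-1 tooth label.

Gear 0 (driver, T0=10): tooth at mesh = N mod T0
  129 = 12 * 10 + 9, so 129 mod 10 = 9
  gear 0 tooth = 9
Gear 1 (driven, T1=20): tooth at mesh = (-N) mod T1
  129 = 6 * 20 + 9, so 129 mod 20 = 9
  (-129) mod 20 = (-9) mod 20 = 20 - 9 = 11
Mesh after 129 steps: gear-0 tooth 9 meets gear-1 tooth 11

Answer: 9 11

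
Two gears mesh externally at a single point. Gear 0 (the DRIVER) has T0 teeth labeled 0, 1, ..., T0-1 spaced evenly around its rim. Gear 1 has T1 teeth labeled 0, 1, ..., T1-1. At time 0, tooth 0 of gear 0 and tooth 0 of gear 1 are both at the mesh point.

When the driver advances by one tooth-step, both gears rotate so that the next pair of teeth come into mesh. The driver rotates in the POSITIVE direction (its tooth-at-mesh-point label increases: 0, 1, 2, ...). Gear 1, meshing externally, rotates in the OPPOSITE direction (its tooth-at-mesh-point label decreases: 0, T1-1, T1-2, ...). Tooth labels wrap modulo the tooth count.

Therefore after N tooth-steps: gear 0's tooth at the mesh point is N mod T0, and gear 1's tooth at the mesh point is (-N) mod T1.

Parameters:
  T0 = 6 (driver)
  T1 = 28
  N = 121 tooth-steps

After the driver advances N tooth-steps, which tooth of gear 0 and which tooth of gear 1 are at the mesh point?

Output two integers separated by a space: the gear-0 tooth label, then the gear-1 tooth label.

Answer: 1 19

Derivation:
Gear 0 (driver, T0=6): tooth at mesh = N mod T0
  121 = 20 * 6 + 1, so 121 mod 6 = 1
  gear 0 tooth = 1
Gear 1 (driven, T1=28): tooth at mesh = (-N) mod T1
  121 = 4 * 28 + 9, so 121 mod 28 = 9
  (-121) mod 28 = (-9) mod 28 = 28 - 9 = 19
Mesh after 121 steps: gear-0 tooth 1 meets gear-1 tooth 19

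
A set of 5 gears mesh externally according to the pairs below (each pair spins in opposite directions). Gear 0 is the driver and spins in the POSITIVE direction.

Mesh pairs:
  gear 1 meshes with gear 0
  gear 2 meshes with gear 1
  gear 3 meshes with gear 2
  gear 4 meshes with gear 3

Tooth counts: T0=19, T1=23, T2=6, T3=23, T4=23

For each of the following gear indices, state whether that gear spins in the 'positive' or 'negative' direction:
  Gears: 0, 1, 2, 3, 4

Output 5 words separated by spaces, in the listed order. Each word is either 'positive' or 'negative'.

Answer: positive negative positive negative positive

Derivation:
Gear 0 (driver): positive (depth 0)
  gear 1: meshes with gear 0 -> depth 1 -> negative (opposite of gear 0)
  gear 2: meshes with gear 1 -> depth 2 -> positive (opposite of gear 1)
  gear 3: meshes with gear 2 -> depth 3 -> negative (opposite of gear 2)
  gear 4: meshes with gear 3 -> depth 4 -> positive (opposite of gear 3)
Queried indices 0, 1, 2, 3, 4 -> positive, negative, positive, negative, positive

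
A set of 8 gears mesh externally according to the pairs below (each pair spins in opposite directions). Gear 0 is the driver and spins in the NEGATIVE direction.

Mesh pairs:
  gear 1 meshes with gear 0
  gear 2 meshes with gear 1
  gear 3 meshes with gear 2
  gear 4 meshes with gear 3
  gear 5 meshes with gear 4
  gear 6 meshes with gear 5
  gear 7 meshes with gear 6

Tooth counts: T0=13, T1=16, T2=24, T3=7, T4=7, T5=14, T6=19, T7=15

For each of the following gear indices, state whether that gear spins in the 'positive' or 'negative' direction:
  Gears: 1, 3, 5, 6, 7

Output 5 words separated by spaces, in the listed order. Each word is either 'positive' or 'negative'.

Answer: positive positive positive negative positive

Derivation:
Gear 0 (driver): negative (depth 0)
  gear 1: meshes with gear 0 -> depth 1 -> positive (opposite of gear 0)
  gear 2: meshes with gear 1 -> depth 2 -> negative (opposite of gear 1)
  gear 3: meshes with gear 2 -> depth 3 -> positive (opposite of gear 2)
  gear 4: meshes with gear 3 -> depth 4 -> negative (opposite of gear 3)
  gear 5: meshes with gear 4 -> depth 5 -> positive (opposite of gear 4)
  gear 6: meshes with gear 5 -> depth 6 -> negative (opposite of gear 5)
  gear 7: meshes with gear 6 -> depth 7 -> positive (opposite of gear 6)
Queried indices 1, 3, 5, 6, 7 -> positive, positive, positive, negative, positive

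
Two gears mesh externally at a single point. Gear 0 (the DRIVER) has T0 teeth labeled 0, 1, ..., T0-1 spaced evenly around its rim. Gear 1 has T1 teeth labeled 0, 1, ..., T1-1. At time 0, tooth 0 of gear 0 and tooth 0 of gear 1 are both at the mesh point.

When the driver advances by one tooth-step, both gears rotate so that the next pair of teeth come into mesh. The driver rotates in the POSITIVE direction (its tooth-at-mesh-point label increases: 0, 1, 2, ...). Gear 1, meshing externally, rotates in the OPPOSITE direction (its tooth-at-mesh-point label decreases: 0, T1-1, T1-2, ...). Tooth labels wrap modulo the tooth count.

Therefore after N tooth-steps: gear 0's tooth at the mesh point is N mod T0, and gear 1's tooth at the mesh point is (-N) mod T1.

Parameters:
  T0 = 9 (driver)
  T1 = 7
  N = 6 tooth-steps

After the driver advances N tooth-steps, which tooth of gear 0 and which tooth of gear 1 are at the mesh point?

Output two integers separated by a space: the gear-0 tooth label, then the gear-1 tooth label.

Gear 0 (driver, T0=9): tooth at mesh = N mod T0
  6 = 0 * 9 + 6, so 6 mod 9 = 6
  gear 0 tooth = 6
Gear 1 (driven, T1=7): tooth at mesh = (-N) mod T1
  6 = 0 * 7 + 6, so 6 mod 7 = 6
  (-6) mod 7 = (-6) mod 7 = 7 - 6 = 1
Mesh after 6 steps: gear-0 tooth 6 meets gear-1 tooth 1

Answer: 6 1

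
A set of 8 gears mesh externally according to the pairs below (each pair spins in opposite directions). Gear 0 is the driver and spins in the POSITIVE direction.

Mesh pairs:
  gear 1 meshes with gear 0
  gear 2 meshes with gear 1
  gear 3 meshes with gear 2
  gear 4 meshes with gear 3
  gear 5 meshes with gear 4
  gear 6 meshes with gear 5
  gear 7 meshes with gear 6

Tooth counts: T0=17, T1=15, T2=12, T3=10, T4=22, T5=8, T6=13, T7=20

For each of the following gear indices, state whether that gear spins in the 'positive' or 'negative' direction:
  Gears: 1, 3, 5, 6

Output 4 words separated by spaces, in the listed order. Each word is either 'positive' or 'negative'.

Answer: negative negative negative positive

Derivation:
Gear 0 (driver): positive (depth 0)
  gear 1: meshes with gear 0 -> depth 1 -> negative (opposite of gear 0)
  gear 2: meshes with gear 1 -> depth 2 -> positive (opposite of gear 1)
  gear 3: meshes with gear 2 -> depth 3 -> negative (opposite of gear 2)
  gear 4: meshes with gear 3 -> depth 4 -> positive (opposite of gear 3)
  gear 5: meshes with gear 4 -> depth 5 -> negative (opposite of gear 4)
  gear 6: meshes with gear 5 -> depth 6 -> positive (opposite of gear 5)
  gear 7: meshes with gear 6 -> depth 7 -> negative (opposite of gear 6)
Queried indices 1, 3, 5, 6 -> negative, negative, negative, positive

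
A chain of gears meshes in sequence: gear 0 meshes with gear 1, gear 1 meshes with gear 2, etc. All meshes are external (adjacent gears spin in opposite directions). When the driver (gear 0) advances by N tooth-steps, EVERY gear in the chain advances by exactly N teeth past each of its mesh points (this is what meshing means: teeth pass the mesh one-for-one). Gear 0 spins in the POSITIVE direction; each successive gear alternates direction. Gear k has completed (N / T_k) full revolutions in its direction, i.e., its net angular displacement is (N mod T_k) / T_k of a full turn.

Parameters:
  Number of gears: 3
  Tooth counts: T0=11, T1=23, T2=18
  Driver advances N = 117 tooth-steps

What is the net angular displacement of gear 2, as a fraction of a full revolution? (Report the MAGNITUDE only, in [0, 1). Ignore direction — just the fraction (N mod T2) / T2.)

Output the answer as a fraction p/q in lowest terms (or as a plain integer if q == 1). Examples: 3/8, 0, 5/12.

Chain of 3 gears, tooth counts: [11, 23, 18]
  gear 0: T0=11, direction=positive, advance = 117 mod 11 = 7 teeth = 7/11 turn
  gear 1: T1=23, direction=negative, advance = 117 mod 23 = 2 teeth = 2/23 turn
  gear 2: T2=18, direction=positive, advance = 117 mod 18 = 9 teeth = 9/18 turn
Gear 2: 117 mod 18 = 9
Fraction = 9 / 18 = 1/2 (gcd(9,18)=9) = 1/2

Answer: 1/2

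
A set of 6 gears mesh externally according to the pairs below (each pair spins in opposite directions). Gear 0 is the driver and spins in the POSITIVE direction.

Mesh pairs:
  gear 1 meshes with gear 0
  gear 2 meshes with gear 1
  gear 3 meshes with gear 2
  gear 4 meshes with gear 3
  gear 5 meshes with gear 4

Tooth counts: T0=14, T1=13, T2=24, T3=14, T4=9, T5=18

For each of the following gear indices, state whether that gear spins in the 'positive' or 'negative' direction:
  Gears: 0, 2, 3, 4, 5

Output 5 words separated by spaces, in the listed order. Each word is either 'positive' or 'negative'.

Gear 0 (driver): positive (depth 0)
  gear 1: meshes with gear 0 -> depth 1 -> negative (opposite of gear 0)
  gear 2: meshes with gear 1 -> depth 2 -> positive (opposite of gear 1)
  gear 3: meshes with gear 2 -> depth 3 -> negative (opposite of gear 2)
  gear 4: meshes with gear 3 -> depth 4 -> positive (opposite of gear 3)
  gear 5: meshes with gear 4 -> depth 5 -> negative (opposite of gear 4)
Queried indices 0, 2, 3, 4, 5 -> positive, positive, negative, positive, negative

Answer: positive positive negative positive negative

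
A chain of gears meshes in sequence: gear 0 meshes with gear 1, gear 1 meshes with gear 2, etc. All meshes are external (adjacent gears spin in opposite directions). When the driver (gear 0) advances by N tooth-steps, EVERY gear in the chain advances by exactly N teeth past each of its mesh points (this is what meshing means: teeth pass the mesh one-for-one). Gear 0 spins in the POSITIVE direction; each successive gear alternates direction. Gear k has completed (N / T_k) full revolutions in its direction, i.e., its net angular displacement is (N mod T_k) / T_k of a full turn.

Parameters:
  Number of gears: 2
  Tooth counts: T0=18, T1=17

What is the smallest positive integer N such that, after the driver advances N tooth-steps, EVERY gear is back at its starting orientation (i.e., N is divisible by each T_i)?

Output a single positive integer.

Answer: 306

Derivation:
Gear k returns to start when N is a multiple of T_k.
All gears at start simultaneously when N is a common multiple of [18, 17]; the smallest such N is lcm(18, 17).
Start: lcm = T0 = 18
Fold in T1=17: gcd(18, 17) = 1; lcm(18, 17) = 18 * 17 / 1 = 306 / 1 = 306
Full cycle length = 306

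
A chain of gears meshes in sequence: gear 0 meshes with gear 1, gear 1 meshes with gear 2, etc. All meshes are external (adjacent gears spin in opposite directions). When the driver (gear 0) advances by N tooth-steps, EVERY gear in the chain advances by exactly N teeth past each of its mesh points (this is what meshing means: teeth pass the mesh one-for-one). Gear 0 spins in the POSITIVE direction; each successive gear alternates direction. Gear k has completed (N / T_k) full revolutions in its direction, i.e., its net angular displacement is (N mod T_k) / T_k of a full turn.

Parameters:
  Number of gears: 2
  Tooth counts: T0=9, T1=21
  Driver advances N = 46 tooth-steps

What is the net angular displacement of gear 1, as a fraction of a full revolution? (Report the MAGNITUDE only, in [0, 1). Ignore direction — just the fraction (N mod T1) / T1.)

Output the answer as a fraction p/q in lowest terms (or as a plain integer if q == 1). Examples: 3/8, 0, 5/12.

Answer: 4/21

Derivation:
Chain of 2 gears, tooth counts: [9, 21]
  gear 0: T0=9, direction=positive, advance = 46 mod 9 = 1 teeth = 1/9 turn
  gear 1: T1=21, direction=negative, advance = 46 mod 21 = 4 teeth = 4/21 turn
Gear 1: 46 mod 21 = 4
Fraction = 4 / 21 = 4/21 (gcd(4,21)=1) = 4/21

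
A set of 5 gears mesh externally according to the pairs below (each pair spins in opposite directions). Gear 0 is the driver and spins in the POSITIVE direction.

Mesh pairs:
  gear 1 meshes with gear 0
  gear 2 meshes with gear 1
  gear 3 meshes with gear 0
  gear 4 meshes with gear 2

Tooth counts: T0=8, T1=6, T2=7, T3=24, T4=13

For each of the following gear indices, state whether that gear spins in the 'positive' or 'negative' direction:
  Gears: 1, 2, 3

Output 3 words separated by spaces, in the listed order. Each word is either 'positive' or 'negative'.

Gear 0 (driver): positive (depth 0)
  gear 1: meshes with gear 0 -> depth 1 -> negative (opposite of gear 0)
  gear 2: meshes with gear 1 -> depth 2 -> positive (opposite of gear 1)
  gear 3: meshes with gear 0 -> depth 1 -> negative (opposite of gear 0)
  gear 4: meshes with gear 2 -> depth 3 -> negative (opposite of gear 2)
Queried indices 1, 2, 3 -> negative, positive, negative

Answer: negative positive negative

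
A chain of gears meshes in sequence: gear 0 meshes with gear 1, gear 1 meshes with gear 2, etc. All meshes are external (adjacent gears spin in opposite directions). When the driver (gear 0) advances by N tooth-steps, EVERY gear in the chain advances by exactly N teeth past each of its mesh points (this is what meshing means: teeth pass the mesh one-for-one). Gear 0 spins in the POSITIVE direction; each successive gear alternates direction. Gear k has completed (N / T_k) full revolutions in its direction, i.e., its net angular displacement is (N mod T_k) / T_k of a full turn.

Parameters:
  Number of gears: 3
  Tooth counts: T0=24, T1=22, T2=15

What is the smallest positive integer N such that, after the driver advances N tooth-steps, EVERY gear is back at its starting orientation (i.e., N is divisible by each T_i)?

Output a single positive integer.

Gear k returns to start when N is a multiple of T_k.
All gears at start simultaneously when N is a common multiple of [24, 22, 15]; the smallest such N is lcm(24, 22, 15).
Start: lcm = T0 = 24
Fold in T1=22: gcd(24, 22) = 2; lcm(24, 22) = 24 * 22 / 2 = 528 / 2 = 264
Fold in T2=15: gcd(264, 15) = 3; lcm(264, 15) = 264 * 15 / 3 = 3960 / 3 = 1320
Full cycle length = 1320

Answer: 1320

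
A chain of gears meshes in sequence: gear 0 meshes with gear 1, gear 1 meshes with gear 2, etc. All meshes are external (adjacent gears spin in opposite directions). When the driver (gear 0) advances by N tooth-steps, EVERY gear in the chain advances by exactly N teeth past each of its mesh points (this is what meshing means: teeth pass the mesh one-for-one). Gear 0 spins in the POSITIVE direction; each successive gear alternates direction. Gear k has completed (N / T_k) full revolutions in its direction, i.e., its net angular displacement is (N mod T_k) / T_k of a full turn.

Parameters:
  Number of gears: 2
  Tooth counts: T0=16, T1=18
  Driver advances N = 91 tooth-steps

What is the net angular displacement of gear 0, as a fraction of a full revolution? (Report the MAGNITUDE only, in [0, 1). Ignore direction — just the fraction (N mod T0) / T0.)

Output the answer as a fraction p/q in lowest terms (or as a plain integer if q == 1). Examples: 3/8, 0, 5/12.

Chain of 2 gears, tooth counts: [16, 18]
  gear 0: T0=16, direction=positive, advance = 91 mod 16 = 11 teeth = 11/16 turn
  gear 1: T1=18, direction=negative, advance = 91 mod 18 = 1 teeth = 1/18 turn
Gear 0: 91 mod 16 = 11
Fraction = 11 / 16 = 11/16 (gcd(11,16)=1) = 11/16

Answer: 11/16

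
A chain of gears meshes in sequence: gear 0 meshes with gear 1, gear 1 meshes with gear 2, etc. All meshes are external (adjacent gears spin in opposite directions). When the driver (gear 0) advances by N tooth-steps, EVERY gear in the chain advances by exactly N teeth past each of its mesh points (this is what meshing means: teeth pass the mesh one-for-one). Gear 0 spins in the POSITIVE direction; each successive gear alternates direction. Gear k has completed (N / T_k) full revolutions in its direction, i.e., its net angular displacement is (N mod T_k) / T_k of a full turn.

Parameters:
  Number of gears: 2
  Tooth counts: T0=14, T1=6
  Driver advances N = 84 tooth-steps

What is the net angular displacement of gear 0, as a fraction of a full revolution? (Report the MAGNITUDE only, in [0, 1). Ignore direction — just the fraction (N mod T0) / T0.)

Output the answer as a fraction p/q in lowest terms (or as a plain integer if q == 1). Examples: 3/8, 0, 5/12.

Answer: 0

Derivation:
Chain of 2 gears, tooth counts: [14, 6]
  gear 0: T0=14, direction=positive, advance = 84 mod 14 = 0 teeth = 0/14 turn
  gear 1: T1=6, direction=negative, advance = 84 mod 6 = 0 teeth = 0/6 turn
Gear 0: 84 mod 14 = 0
Fraction = 0 / 14 = 0/1 (gcd(0,14)=14) = 0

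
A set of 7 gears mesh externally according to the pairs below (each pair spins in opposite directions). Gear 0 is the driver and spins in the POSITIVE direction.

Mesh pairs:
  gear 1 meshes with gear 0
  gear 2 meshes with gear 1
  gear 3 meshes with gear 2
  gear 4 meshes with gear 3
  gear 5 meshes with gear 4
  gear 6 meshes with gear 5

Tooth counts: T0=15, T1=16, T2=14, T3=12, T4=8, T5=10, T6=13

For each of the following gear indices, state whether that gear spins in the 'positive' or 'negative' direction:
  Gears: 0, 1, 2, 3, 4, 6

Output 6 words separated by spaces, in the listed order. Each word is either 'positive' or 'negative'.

Gear 0 (driver): positive (depth 0)
  gear 1: meshes with gear 0 -> depth 1 -> negative (opposite of gear 0)
  gear 2: meshes with gear 1 -> depth 2 -> positive (opposite of gear 1)
  gear 3: meshes with gear 2 -> depth 3 -> negative (opposite of gear 2)
  gear 4: meshes with gear 3 -> depth 4 -> positive (opposite of gear 3)
  gear 5: meshes with gear 4 -> depth 5 -> negative (opposite of gear 4)
  gear 6: meshes with gear 5 -> depth 6 -> positive (opposite of gear 5)
Queried indices 0, 1, 2, 3, 4, 6 -> positive, negative, positive, negative, positive, positive

Answer: positive negative positive negative positive positive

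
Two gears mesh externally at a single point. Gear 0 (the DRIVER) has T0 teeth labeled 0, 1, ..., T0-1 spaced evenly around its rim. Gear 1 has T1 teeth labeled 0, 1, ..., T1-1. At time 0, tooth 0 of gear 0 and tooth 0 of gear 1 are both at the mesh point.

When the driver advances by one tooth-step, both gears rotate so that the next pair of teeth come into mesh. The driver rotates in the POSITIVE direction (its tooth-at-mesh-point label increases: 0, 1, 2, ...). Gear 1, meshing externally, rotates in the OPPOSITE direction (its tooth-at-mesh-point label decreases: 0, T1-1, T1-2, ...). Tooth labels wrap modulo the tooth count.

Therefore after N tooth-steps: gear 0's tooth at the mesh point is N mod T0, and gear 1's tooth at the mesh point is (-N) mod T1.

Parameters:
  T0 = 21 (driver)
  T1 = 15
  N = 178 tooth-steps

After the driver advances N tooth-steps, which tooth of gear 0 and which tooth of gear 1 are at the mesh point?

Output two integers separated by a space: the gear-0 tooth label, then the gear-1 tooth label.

Gear 0 (driver, T0=21): tooth at mesh = N mod T0
  178 = 8 * 21 + 10, so 178 mod 21 = 10
  gear 0 tooth = 10
Gear 1 (driven, T1=15): tooth at mesh = (-N) mod T1
  178 = 11 * 15 + 13, so 178 mod 15 = 13
  (-178) mod 15 = (-13) mod 15 = 15 - 13 = 2
Mesh after 178 steps: gear-0 tooth 10 meets gear-1 tooth 2

Answer: 10 2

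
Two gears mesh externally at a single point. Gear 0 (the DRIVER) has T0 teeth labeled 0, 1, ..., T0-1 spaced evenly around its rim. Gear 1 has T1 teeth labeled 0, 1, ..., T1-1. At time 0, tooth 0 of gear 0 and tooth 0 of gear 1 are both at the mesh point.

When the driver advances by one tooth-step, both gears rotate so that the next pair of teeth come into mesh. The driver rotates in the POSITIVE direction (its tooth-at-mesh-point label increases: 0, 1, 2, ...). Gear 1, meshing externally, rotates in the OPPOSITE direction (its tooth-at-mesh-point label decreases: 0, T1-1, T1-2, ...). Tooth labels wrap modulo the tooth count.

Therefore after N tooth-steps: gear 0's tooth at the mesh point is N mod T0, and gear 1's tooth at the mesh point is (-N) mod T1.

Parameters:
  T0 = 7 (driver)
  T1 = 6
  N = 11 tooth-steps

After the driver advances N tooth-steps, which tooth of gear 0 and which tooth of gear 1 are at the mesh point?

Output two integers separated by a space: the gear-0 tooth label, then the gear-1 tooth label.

Answer: 4 1

Derivation:
Gear 0 (driver, T0=7): tooth at mesh = N mod T0
  11 = 1 * 7 + 4, so 11 mod 7 = 4
  gear 0 tooth = 4
Gear 1 (driven, T1=6): tooth at mesh = (-N) mod T1
  11 = 1 * 6 + 5, so 11 mod 6 = 5
  (-11) mod 6 = (-5) mod 6 = 6 - 5 = 1
Mesh after 11 steps: gear-0 tooth 4 meets gear-1 tooth 1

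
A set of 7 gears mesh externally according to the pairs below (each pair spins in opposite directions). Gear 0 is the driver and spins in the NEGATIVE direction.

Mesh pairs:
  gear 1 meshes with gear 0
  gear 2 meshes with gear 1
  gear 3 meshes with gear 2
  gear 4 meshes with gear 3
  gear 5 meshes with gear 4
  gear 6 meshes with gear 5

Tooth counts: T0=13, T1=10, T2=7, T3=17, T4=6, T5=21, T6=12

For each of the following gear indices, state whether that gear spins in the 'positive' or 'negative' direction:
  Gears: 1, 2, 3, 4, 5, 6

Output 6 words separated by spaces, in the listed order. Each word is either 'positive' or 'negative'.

Answer: positive negative positive negative positive negative

Derivation:
Gear 0 (driver): negative (depth 0)
  gear 1: meshes with gear 0 -> depth 1 -> positive (opposite of gear 0)
  gear 2: meshes with gear 1 -> depth 2 -> negative (opposite of gear 1)
  gear 3: meshes with gear 2 -> depth 3 -> positive (opposite of gear 2)
  gear 4: meshes with gear 3 -> depth 4 -> negative (opposite of gear 3)
  gear 5: meshes with gear 4 -> depth 5 -> positive (opposite of gear 4)
  gear 6: meshes with gear 5 -> depth 6 -> negative (opposite of gear 5)
Queried indices 1, 2, 3, 4, 5, 6 -> positive, negative, positive, negative, positive, negative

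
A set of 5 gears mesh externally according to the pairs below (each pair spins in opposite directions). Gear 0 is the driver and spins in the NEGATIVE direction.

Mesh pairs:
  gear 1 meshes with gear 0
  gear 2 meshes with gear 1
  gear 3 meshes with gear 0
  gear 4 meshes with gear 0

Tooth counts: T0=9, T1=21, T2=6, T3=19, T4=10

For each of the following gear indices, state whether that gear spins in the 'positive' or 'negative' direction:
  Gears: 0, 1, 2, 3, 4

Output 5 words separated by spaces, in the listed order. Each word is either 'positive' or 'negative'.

Gear 0 (driver): negative (depth 0)
  gear 1: meshes with gear 0 -> depth 1 -> positive (opposite of gear 0)
  gear 2: meshes with gear 1 -> depth 2 -> negative (opposite of gear 1)
  gear 3: meshes with gear 0 -> depth 1 -> positive (opposite of gear 0)
  gear 4: meshes with gear 0 -> depth 1 -> positive (opposite of gear 0)
Queried indices 0, 1, 2, 3, 4 -> negative, positive, negative, positive, positive

Answer: negative positive negative positive positive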